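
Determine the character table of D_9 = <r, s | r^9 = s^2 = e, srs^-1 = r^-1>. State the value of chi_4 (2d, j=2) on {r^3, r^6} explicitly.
Conjugacy classes: {e} of size 1, {r^1, r^8} of size 2, {r^2, r^7} of size 2, {r^3, r^6} of size 2, {r^4, r^5} of size 2, {s, sr, ..., sr^8} of size 9.
Character table:
  irrep \ class              {e} (size 1)  {r^1, r^8} (size 2)  {r^2, r^7} (size 2)  {r^3, r^6} (size 2)  {r^4, r^5} (size 2)  {s, sr, ..., sr^8} (size 9)
  chi_1 (triv)               1             1                    1                    1                    1                    1                          
  chi_2 (sign: r->1, s->-1)  1             1                    1                    1                    1                    -1                         
  chi_3 (2d, j=1)            2             2*cos(2*pi/9)        2*cos(4*pi/9)        -1                   -2*cos(pi/9)         0                          
  chi_4 (2d, j=2)            2             2*cos(4*pi/9)        -2*cos(pi/9)         -1                   2*cos(2*pi/9)        0                          
  chi_5 (2d, j=3)            2             -1                   -1                   2                    -1                   0                          
  chi_6 (2d, j=4)            2             -2*cos(pi/9)         2*cos(2*pi/9)        -1                   2*cos(4*pi/9)        0                          

Spot check: chi_4 (2d, j=2) on {r^3, r^6} = -1.

Working: D_9 has order 2*9 = 18 with 6 conjugacy classes, hence 6 irreducibles. Sum of squared dims 1 + 1 + 4 + 4 + 4 + 4 = 18 = |G|. Linear characters come from the abelianisation; the 2-dimensional irreps have character r^k -> 2*cos(2*pi*j*k/9), reflections -> 0.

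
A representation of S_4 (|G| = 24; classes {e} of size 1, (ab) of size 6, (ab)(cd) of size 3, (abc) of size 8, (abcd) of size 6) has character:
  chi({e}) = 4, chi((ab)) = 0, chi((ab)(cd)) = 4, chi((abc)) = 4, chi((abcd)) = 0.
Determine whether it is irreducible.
Not irreducible (reducible): <chi, chi> = 8 > 1.

Working: <chi, chi> = (1/|G|) sum_C |C| * |chi(C)|^2 = (1/24)[1*|4|^2 + 6*|0|^2 + 3*|4|^2 + 8*|4|^2 + 6*|0|^2]
  = (1/24)[(16) + (0) + (48) + (128) + (0)] = 192/24 = 8.
A character is irreducible iff <chi, chi> = 1, so this representation is reducible.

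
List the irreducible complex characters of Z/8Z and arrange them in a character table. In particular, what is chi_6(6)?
Character table of Z/8Z (irreps indexed chi_0,...,chi_7 with chi_k(m) = zeta_8^(k*m), zeta_8 = exp(2*pi*i/8)):
  irrep \ class  {0} (size 1)  {1} (size 1)    {2} (size 1)  {3} (size 1)    {4} (size 1)  {5} (size 1)    {6} (size 1)  {7} (size 1)  
  chi_0          1             1               1             1               1             1               1             1             
  chi_1          1             exp(I*pi/4)     I             exp(3*I*pi/4)   -1            exp(-3*I*pi/4)  -I            exp(-I*pi/4)  
  chi_2          1             I               -1            -I              1             I               -1            -I            
  chi_3          1             exp(3*I*pi/4)   -I            exp(I*pi/4)     -1            exp(-I*pi/4)    I             exp(-3*I*pi/4)
  chi_4          1             -1              1             -1              1             -1              1             -1            
  chi_5          1             exp(-3*I*pi/4)  I             exp(-I*pi/4)    -1            exp(I*pi/4)     -I            exp(3*I*pi/4) 
  chi_6          1             -I              -1            I               1             -I              -1            I             
  chi_7          1             exp(-I*pi/4)    -I            exp(-3*I*pi/4)  -1            exp(3*I*pi/4)   I             exp(I*pi/4)   

Spot check: chi_6(6) = zeta_8^(6*6) = zeta_8^36 = -1.

Reasoning: Z/8Z is abelian, so all 8 irreducible complex representations are 1-dimensional. They are given by chi_k(m) = zeta_8^(k*m) for k = 0,...,7. Row orthogonality: sum_m chi_k(m) conj(chi_l(m)) = 8 * [k = l].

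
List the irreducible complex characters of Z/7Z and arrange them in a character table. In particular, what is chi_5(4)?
Character table of Z/7Z (irreps indexed chi_0,...,chi_6 with chi_k(m) = zeta_7^(k*m), zeta_7 = exp(2*pi*i/7)):
  irrep \ class  {0} (size 1)  {1} (size 1)    {2} (size 1)    {3} (size 1)    {4} (size 1)    {5} (size 1)    {6} (size 1)  
  chi_0          1             1               1               1               1               1               1             
  chi_1          1             exp(2*I*pi/7)   exp(4*I*pi/7)   exp(6*I*pi/7)   exp(-6*I*pi/7)  exp(-4*I*pi/7)  exp(-2*I*pi/7)
  chi_2          1             exp(4*I*pi/7)   exp(-6*I*pi/7)  exp(-2*I*pi/7)  exp(2*I*pi/7)   exp(6*I*pi/7)   exp(-4*I*pi/7)
  chi_3          1             exp(6*I*pi/7)   exp(-2*I*pi/7)  exp(4*I*pi/7)   exp(-4*I*pi/7)  exp(2*I*pi/7)   exp(-6*I*pi/7)
  chi_4          1             exp(-6*I*pi/7)  exp(2*I*pi/7)   exp(-4*I*pi/7)  exp(4*I*pi/7)   exp(-2*I*pi/7)  exp(6*I*pi/7) 
  chi_5          1             exp(-4*I*pi/7)  exp(6*I*pi/7)   exp(2*I*pi/7)   exp(-2*I*pi/7)  exp(-6*I*pi/7)  exp(4*I*pi/7) 
  chi_6          1             exp(-2*I*pi/7)  exp(-4*I*pi/7)  exp(-6*I*pi/7)  exp(6*I*pi/7)   exp(4*I*pi/7)   exp(2*I*pi/7) 

Spot check: chi_5(4) = zeta_7^(5*4) = zeta_7^20 = exp(-2*I*pi/7).

Justification: Z/7Z is abelian, so all 7 irreducible complex representations are 1-dimensional. They are given by chi_k(m) = zeta_7^(k*m) for k = 0,...,6. Row orthogonality: sum_m chi_k(m) conj(chi_l(m)) = 7 * [k = l].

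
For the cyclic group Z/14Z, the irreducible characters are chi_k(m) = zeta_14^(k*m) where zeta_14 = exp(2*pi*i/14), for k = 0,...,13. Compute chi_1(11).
chi_1(11) = zeta_14^11 = exp(-3*I*pi/7)

Solution. chi_1(11) = zeta_14^(1*11) = zeta_14^11. Since zeta_14^14 = 1, this equals zeta_14^11 = exp(2*pi*i*11/14) = exp(-3*I*pi/7).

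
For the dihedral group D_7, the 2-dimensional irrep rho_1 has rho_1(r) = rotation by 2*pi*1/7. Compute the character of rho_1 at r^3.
chi_{rho_1}(r^3) = 2*cos(2*pi*1*3/7) = -2*cos(pi/7)

Details: rho_1(r^3) is rotation by angle 2*pi*1*3/7, whose trace is 2*cos(2*pi*1*3/7) = -2*cos(pi/7).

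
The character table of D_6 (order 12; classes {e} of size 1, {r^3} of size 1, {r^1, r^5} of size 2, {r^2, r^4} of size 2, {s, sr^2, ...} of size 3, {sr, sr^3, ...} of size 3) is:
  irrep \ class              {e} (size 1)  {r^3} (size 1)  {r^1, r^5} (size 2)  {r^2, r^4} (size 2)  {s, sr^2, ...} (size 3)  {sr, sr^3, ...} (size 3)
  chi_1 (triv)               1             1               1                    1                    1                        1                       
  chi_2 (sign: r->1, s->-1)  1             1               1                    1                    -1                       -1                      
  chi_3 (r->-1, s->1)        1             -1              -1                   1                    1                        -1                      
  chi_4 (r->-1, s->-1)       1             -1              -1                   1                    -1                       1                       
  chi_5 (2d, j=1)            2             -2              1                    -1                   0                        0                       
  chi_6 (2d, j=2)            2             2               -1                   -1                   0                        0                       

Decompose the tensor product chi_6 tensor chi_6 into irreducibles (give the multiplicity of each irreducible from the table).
chi_6 tensor chi_6 = chi_1 + chi_2 + chi_6 (all other irreducibles have multiplicity 0).

Argument: The character of a tensor product is the pointwise product (chi_6 * chi_6)(C) = chi_6(C) * chi_6(C):
  {e}: (2)*(2), {r^3}: (2)*(2), {r^1, r^5}: (-1)*(-1), {r^2, r^4}: (-1)*(-1), {s, sr^2, ...}: (0)*(0), {sr, sr^3, ...}: (0)*(0)
so (chi_6 * chi_6) takes values
  {e} -> 4, {r^3} -> 4, {r^1, r^5} -> 1, {r^2, r^4} -> 1, {s, sr^2, ...} -> 0, {sr, sr^3, ...} -> 0.
Now take the inner product of this character with each irreducible chi from the table, <chi_6*chi_6, chi> = (1/12) sum_C |C| (chi_6*chi_6)(C) conj(chi(C)):
  <chi_6*chi_6, chi_1> = (1/12)[1*(4)*conj(1) + 1*(4)*conj(1) + 2*(1)*conj(1) + 2*(1)*conj(1) + 3*(0)*conj(1) + 3*(0)*conj(1)]
      = (1/12)[(4) + (4) + (2) + (2) + (0) + (0)] = 12/12 = 1
  <chi_6*chi_6, chi_2> = (1/12)[1*(4)*conj(1) + 1*(4)*conj(1) + 2*(1)*conj(1) + 2*(1)*conj(1) + 3*(0)*conj(-1) + 3*(0)*conj(-1)]
      = (1/12)[(4) + (4) + (2) + (2) + (0) + (0)] = 12/12 = 1
  <chi_6*chi_6, chi_3> = (1/12)[1*(4)*conj(1) + 1*(4)*conj(-1) + 2*(1)*conj(-1) + 2*(1)*conj(1) + 3*(0)*conj(1) + 3*(0)*conj(-1)]
      = (1/12)[(4) + (-4) + (-2) + (2) + (0) + (0)] = 0/12 = 0
  <chi_6*chi_6, chi_4> = (1/12)[1*(4)*conj(1) + 1*(4)*conj(-1) + 2*(1)*conj(-1) + 2*(1)*conj(1) + 3*(0)*conj(-1) + 3*(0)*conj(1)]
      = (1/12)[(4) + (-4) + (-2) + (2) + (0) + (0)] = 0/12 = 0
  <chi_6*chi_6, chi_5> = (1/12)[1*(4)*conj(2) + 1*(4)*conj(-2) + 2*(1)*conj(1) + 2*(1)*conj(-1) + 3*(0)*conj(0) + 3*(0)*conj(0)]
      = (1/12)[(8) + (-8) + (2) + (-2) + (0) + (0)] = 0/12 = 0
  <chi_6*chi_6, chi_6> = (1/12)[1*(4)*conj(2) + 1*(4)*conj(2) + 2*(1)*conj(-1) + 2*(1)*conj(-1) + 3*(0)*conj(0) + 3*(0)*conj(0)]
      = (1/12)[(8) + (8) + (-2) + (-2) + (0) + (0)] = 12/12 = 1
Hence the multiplicities are chi_1: 1, chi_2: 1, chi_6: 1. Dimension check: dim(chi_6)*dim(chi_6) = 2*2 = 4 and sum (mult * dim) = 1*1 + 1*1 + 1*2 = 4.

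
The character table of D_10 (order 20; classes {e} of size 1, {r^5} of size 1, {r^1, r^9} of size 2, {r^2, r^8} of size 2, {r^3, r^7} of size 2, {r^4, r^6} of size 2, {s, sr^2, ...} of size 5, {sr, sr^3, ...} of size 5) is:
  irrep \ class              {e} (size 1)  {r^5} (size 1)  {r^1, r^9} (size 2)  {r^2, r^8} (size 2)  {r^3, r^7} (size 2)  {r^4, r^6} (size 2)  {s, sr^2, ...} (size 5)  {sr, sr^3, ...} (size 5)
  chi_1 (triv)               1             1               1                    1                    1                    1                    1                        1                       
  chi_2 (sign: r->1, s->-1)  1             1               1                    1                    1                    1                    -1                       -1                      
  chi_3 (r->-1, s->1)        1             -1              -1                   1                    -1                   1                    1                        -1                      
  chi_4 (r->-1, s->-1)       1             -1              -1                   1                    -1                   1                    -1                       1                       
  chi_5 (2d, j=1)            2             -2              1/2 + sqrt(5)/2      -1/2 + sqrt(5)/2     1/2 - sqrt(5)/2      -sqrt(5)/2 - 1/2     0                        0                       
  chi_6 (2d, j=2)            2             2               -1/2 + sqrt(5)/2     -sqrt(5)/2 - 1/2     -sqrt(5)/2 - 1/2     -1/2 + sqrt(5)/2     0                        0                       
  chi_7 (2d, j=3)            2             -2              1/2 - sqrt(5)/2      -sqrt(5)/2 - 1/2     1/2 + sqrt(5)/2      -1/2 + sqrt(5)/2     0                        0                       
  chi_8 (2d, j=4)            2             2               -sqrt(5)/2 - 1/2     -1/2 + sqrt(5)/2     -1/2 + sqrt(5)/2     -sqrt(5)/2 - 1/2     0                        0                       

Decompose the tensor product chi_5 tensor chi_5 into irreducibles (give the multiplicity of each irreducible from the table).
chi_5 tensor chi_5 = chi_1 + chi_2 + chi_6 (all other irreducibles have multiplicity 0).

Derivation: The character of a tensor product is the pointwise product (chi_5 * chi_5)(C) = chi_5(C) * chi_5(C):
  {e}: (2)*(2), {r^5}: (-2)*(-2), {r^1, r^9}: (1/2 + sqrt(5)/2)*(1/2 + sqrt(5)/2), {r^2, r^8}: (-1/2 + sqrt(5)/2)*(-1/2 + sqrt(5)/2), {r^3, r^7}: (1/2 - sqrt(5)/2)*(1/2 - sqrt(5)/2), {r^4, r^6}: (-sqrt(5)/2 - 1/2)*(-sqrt(5)/2 - 1/2), {s, sr^2, ...}: (0)*(0), {sr, sr^3, ...}: (0)*(0)
so (chi_5 * chi_5) takes values
  {e} -> 4, {r^5} -> 4, {r^1, r^9} -> sqrt(5)/2 + 3/2, {r^2, r^8} -> 3/2 - sqrt(5)/2, {r^3, r^7} -> 3/2 - sqrt(5)/2, {r^4, r^6} -> sqrt(5)/2 + 3/2, {s, sr^2, ...} -> 0, {sr, sr^3, ...} -> 0.
Now take the inner product of this character with each irreducible chi from the table, <chi_5*chi_5, chi> = (1/20) sum_C |C| (chi_5*chi_5)(C) conj(chi(C)):
  <chi_5*chi_5, chi_1> = (1/20)[1*(4)*conj(1) + 1*(4)*conj(1) + 2*(sqrt(5)/2 + 3/2)*conj(1) + 2*(3/2 - sqrt(5)/2)*conj(1) + 2*(3/2 - sqrt(5)/2)*conj(1) + 2*(sqrt(5)/2 + 3/2)*conj(1) + 5*(0)*conj(1) + 5*(0)*conj(1)]
      = (1/20)[(4) + (4) + (sqrt(5) + 3) + (3 - sqrt(5)) + (3 - sqrt(5)) + (sqrt(5) + 3) + (0) + (0)] = 20/20 = 1
  <chi_5*chi_5, chi_2> = (1/20)[1*(4)*conj(1) + 1*(4)*conj(1) + 2*(sqrt(5)/2 + 3/2)*conj(1) + 2*(3/2 - sqrt(5)/2)*conj(1) + 2*(3/2 - sqrt(5)/2)*conj(1) + 2*(sqrt(5)/2 + 3/2)*conj(1) + 5*(0)*conj(-1) + 5*(0)*conj(-1)]
      = (1/20)[(4) + (4) + (sqrt(5) + 3) + (3 - sqrt(5)) + (3 - sqrt(5)) + (sqrt(5) + 3) + (0) + (0)] = 20/20 = 1
  <chi_5*chi_5, chi_3> = (1/20)[1*(4)*conj(1) + 1*(4)*conj(-1) + 2*(sqrt(5)/2 + 3/2)*conj(-1) + 2*(3/2 - sqrt(5)/2)*conj(1) + 2*(3/2 - sqrt(5)/2)*conj(-1) + 2*(sqrt(5)/2 + 3/2)*conj(1) + 5*(0)*conj(1) + 5*(0)*conj(-1)]
      = (1/20)[(4) + (-4) + (-3 - sqrt(5)) + (3 - sqrt(5)) + (-3 + sqrt(5)) + (sqrt(5) + 3) + (0) + (0)] = 0/20 = 0
  <chi_5*chi_5, chi_4> = (1/20)[1*(4)*conj(1) + 1*(4)*conj(-1) + 2*(sqrt(5)/2 + 3/2)*conj(-1) + 2*(3/2 - sqrt(5)/2)*conj(1) + 2*(3/2 - sqrt(5)/2)*conj(-1) + 2*(sqrt(5)/2 + 3/2)*conj(1) + 5*(0)*conj(-1) + 5*(0)*conj(1)]
      = (1/20)[(4) + (-4) + (-3 - sqrt(5)) + (3 - sqrt(5)) + (-3 + sqrt(5)) + (sqrt(5) + 3) + (0) + (0)] = 0/20 = 0
  <chi_5*chi_5, chi_5> = (1/20)[1*(4)*conj(2) + 1*(4)*conj(-2) + 2*(sqrt(5)/2 + 3/2)*conj(1/2 + sqrt(5)/2) + 2*(3/2 - sqrt(5)/2)*conj(-1/2 + sqrt(5)/2) + 2*(3/2 - sqrt(5)/2)*conj(1/2 - sqrt(5)/2) + 2*(sqrt(5)/2 + 3/2)*conj(-sqrt(5)/2 - 1/2) + 5*(0)*conj(0) + 5*(0)*conj(0)]
      = (1/20)[(8) + (-8) + (4 + 2*sqrt(5)) + (-4 + 2*sqrt(5)) + (4 - 2*sqrt(5)) + (-2*sqrt(5) - 4) + (0) + (0)] = 0/20 = 0
  <chi_5*chi_5, chi_6> = (1/20)[1*(4)*conj(2) + 1*(4)*conj(2) + 2*(sqrt(5)/2 + 3/2)*conj(-1/2 + sqrt(5)/2) + 2*(3/2 - sqrt(5)/2)*conj(-sqrt(5)/2 - 1/2) + 2*(3/2 - sqrt(5)/2)*conj(-sqrt(5)/2 - 1/2) + 2*(sqrt(5)/2 + 3/2)*conj(-1/2 + sqrt(5)/2) + 5*(0)*conj(0) + 5*(0)*conj(0)]
      = (1/20)[(8) + (8) + (1 + sqrt(5)) + (1 - sqrt(5)) + (1 - sqrt(5)) + (1 + sqrt(5)) + (0) + (0)] = 20/20 = 1
  <chi_5*chi_5, chi_7> = (1/20)[1*(4)*conj(2) + 1*(4)*conj(-2) + 2*(sqrt(5)/2 + 3/2)*conj(1/2 - sqrt(5)/2) + 2*(3/2 - sqrt(5)/2)*conj(-sqrt(5)/2 - 1/2) + 2*(3/2 - sqrt(5)/2)*conj(1/2 + sqrt(5)/2) + 2*(sqrt(5)/2 + 3/2)*conj(-1/2 + sqrt(5)/2) + 5*(0)*conj(0) + 5*(0)*conj(0)]
      = (1/20)[(8) + (-8) + (-sqrt(5) - 1) + (1 - sqrt(5)) + (-1 + sqrt(5)) + (1 + sqrt(5)) + (0) + (0)] = 0/20 = 0
  <chi_5*chi_5, chi_8> = (1/20)[1*(4)*conj(2) + 1*(4)*conj(2) + 2*(sqrt(5)/2 + 3/2)*conj(-sqrt(5)/2 - 1/2) + 2*(3/2 - sqrt(5)/2)*conj(-1/2 + sqrt(5)/2) + 2*(3/2 - sqrt(5)/2)*conj(-1/2 + sqrt(5)/2) + 2*(sqrt(5)/2 + 3/2)*conj(-sqrt(5)/2 - 1/2) + 5*(0)*conj(0) + 5*(0)*conj(0)]
      = (1/20)[(8) + (8) + (-2*sqrt(5) - 4) + (-4 + 2*sqrt(5)) + (-4 + 2*sqrt(5)) + (-2*sqrt(5) - 4) + (0) + (0)] = 0/20 = 0
Hence the multiplicities are chi_1: 1, chi_2: 1, chi_6: 1. Dimension check: dim(chi_5)*dim(chi_5) = 2*2 = 4 and sum (mult * dim) = 1*1 + 1*1 + 1*2 = 4.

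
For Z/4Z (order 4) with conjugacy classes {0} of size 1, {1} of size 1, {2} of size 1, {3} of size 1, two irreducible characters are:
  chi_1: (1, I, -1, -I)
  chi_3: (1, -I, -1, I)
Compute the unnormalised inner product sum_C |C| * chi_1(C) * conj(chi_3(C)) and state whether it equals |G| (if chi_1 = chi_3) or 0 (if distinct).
Sum = 0; so <chi_1, chi_3> = 0 (distinct irreducibles are orthogonal).

Working: Compute term by term over conjugacy classes (|C| * chi_1(C) * conj(chi_3(C))):
  1*(1)*conj(1) + 1*(I)*conj(-I) + 1*(-1)*conj(-1) + 1*(-I)*conj(I)
  = (1) + (-1) + (1) + (-1)
  = 0.
(Exp terms are combined using exp(i*s)*conj(exp(i*t)) = exp(i*(s-t)), and sums of them are collapsed using the identity that for every m > 1 the m distinct m-th roots of unity sum to 0, e.g. 1 + exp(2*I*pi/3) + exp(-2*I*pi/3) = 0.)
Dividing by |G| = 4 gives 0/4 = 0, matching the row-orthogonality relation <chi_1, chi_3> = [chi_1 = chi_3].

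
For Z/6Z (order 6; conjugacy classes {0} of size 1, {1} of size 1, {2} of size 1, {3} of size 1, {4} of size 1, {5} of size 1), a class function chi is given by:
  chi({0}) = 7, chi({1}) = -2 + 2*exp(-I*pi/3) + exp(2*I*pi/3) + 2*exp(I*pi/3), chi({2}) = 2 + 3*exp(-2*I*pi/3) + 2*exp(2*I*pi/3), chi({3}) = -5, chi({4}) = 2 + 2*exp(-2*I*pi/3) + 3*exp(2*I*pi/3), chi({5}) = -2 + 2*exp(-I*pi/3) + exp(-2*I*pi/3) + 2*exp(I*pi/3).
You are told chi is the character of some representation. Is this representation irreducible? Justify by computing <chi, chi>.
Not irreducible (reducible): <chi, chi> = 13 > 1.

Solution. <chi, chi> = (1/|G|) sum_C |C| * |chi(C)|^2 = (1/6)[1*|7|^2 + 1*|-2 + 2*exp(-I*pi/3) + exp(2*I*pi/3) + 2*exp(I*pi/3)|^2 + 1*|2 + 3*exp(-2*I*pi/3) + 2*exp(2*I*pi/3)|^2 + 1*|-5|^2 + 1*|2 + 2*exp(-2*I*pi/3) + 3*exp(2*I*pi/3)|^2 + 1*|-2 + 2*exp(-I*pi/3) + exp(-2*I*pi/3) + 2*exp(I*pi/3)|^2]
  = (1/6)[(49) + (1) + (1) + (25) + (1) + (1)] = 78/6 = 13.
(Exp terms are combined using exp(i*s)*conj(exp(i*t)) = exp(i*(s-t)), and sums of them are collapsed using the identity that for every m > 1 the m distinct m-th roots of unity sum to 0, e.g. 1 + exp(2*I*pi/3) + exp(-2*I*pi/3) = 0.)
A character is irreducible iff <chi, chi> = 1, so this representation is reducible.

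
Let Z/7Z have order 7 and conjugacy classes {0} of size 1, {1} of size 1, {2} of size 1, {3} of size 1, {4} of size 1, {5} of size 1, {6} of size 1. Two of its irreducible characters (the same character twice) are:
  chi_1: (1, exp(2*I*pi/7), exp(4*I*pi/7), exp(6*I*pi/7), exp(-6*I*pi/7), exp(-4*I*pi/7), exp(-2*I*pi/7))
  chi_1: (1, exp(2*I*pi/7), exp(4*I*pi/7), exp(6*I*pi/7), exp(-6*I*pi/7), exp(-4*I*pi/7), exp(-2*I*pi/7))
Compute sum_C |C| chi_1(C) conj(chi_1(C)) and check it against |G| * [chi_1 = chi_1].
Sum = 7 = |G| = 7; so <chi_1, chi_1> = 1 (norm-1 confirms irreducibility).

Why: Compute term by term over conjugacy classes (|C| * chi_1(C) * conj(chi_1(C))):
  1*(1)*conj(1) + 1*(exp(2*I*pi/7))*conj(exp(2*I*pi/7)) + 1*(exp(4*I*pi/7))*conj(exp(4*I*pi/7)) + 1*(exp(6*I*pi/7))*conj(exp(6*I*pi/7)) + 1*(exp(-6*I*pi/7))*conj(exp(-6*I*pi/7)) + 1*(exp(-4*I*pi/7))*conj(exp(-4*I*pi/7)) + 1*(exp(-2*I*pi/7))*conj(exp(-2*I*pi/7))
  = (1) + (1) + (1) + (1) + (1) + (1) + (1)
  = 7.
(Exp terms are combined using exp(i*s)*conj(exp(i*t)) = exp(i*(s-t)), and sums of them are collapsed using the identity that for every m > 1 the m distinct m-th roots of unity sum to 0, e.g. 1 + exp(2*I*pi/3) + exp(-2*I*pi/3) = 0.)
Dividing by |G| = 7 gives 7/7 = 1, matching the row-orthogonality relation <chi_1, chi_1> = [chi_1 = chi_1].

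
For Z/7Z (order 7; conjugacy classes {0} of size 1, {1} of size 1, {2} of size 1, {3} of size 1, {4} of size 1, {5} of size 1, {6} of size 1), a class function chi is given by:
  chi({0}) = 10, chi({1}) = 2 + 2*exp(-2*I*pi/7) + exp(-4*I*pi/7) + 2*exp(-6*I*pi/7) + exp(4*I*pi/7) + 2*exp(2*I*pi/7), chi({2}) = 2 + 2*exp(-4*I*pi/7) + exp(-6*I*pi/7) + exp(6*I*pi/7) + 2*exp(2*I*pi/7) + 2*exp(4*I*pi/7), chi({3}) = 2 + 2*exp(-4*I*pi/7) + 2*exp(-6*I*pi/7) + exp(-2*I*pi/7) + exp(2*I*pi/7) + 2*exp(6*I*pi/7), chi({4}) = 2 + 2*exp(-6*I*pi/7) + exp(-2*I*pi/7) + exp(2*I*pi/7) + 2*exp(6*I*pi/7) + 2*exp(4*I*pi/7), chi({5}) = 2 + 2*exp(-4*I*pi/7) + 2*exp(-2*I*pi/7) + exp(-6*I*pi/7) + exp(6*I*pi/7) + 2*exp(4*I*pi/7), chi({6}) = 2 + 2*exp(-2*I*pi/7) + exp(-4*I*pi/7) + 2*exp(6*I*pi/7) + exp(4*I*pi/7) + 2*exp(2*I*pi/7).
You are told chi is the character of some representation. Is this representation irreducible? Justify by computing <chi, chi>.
Not irreducible (reducible): <chi, chi> = 18 > 1.

Reasoning: <chi, chi> = (1/|G|) sum_C |C| * |chi(C)|^2 = (1/7)[1*|10|^2 + 1*|2 + 2*exp(-2*I*pi/7) + exp(-4*I*pi/7) + 2*exp(-6*I*pi/7) + exp(4*I*pi/7) + 2*exp(2*I*pi/7)|^2 + 1*|2 + 2*exp(-4*I*pi/7) + exp(-6*I*pi/7) + exp(6*I*pi/7) + 2*exp(2*I*pi/7) + 2*exp(4*I*pi/7)|^2 + 1*|2 + 2*exp(-4*I*pi/7) + 2*exp(-6*I*pi/7) + exp(-2*I*pi/7) + exp(2*I*pi/7) + 2*exp(6*I*pi/7)|^2 + 1*|2 + 2*exp(-6*I*pi/7) + exp(-2*I*pi/7) + exp(2*I*pi/7) + 2*exp(6*I*pi/7) + 2*exp(4*I*pi/7)|^2 + 1*|2 + 2*exp(-4*I*pi/7) + 2*exp(-2*I*pi/7) + exp(-6*I*pi/7) + exp(6*I*pi/7) + 2*exp(4*I*pi/7)|^2 + 1*|2 + 2*exp(-2*I*pi/7) + exp(-4*I*pi/7) + 2*exp(6*I*pi/7) + exp(4*I*pi/7) + 2*exp(2*I*pi/7)|^2]
  = (1/7)[(100) + (18 + 14*exp(-4*I*pi/7) + 14*exp(-2*I*pi/7) + 13*exp(-6*I*pi/7) + 13*exp(6*I*pi/7) + 14*exp(2*I*pi/7) + 14*exp(4*I*pi/7)) + (18 + 14*exp(-4*I*pi/7) + 13*exp(-2*I*pi/7) + 14*exp(-6*I*pi/7) + 14*exp(6*I*pi/7) + 13*exp(2*I*pi/7) + 14*exp(4*I*pi/7)) + (18 + 13*exp(-4*I*pi/7) + 14*exp(-2*I*pi/7) + 14*exp(-6*I*pi/7) + 14*exp(6*I*pi/7) + 14*exp(2*I*pi/7) + 13*exp(4*I*pi/7)) + (18 + 13*exp(-4*I*pi/7) + 14*exp(-2*I*pi/7) + 14*exp(-6*I*pi/7) + 14*exp(6*I*pi/7) + 14*exp(2*I*pi/7) + 13*exp(4*I*pi/7)) + (18 + 14*exp(-4*I*pi/7) + 13*exp(-2*I*pi/7) + 14*exp(-6*I*pi/7) + 14*exp(6*I*pi/7) + 13*exp(2*I*pi/7) + 14*exp(4*I*pi/7)) + (18 + 14*exp(-4*I*pi/7) + 14*exp(-2*I*pi/7) + 13*exp(-6*I*pi/7) + 13*exp(6*I*pi/7) + 14*exp(2*I*pi/7) + 14*exp(4*I*pi/7))] = 126/7 = 18.
(Exp terms are combined using exp(i*s)*conj(exp(i*t)) = exp(i*(s-t)), and sums of them are collapsed using the identity that for every m > 1 the m distinct m-th roots of unity sum to 0, e.g. 1 + exp(2*I*pi/3) + exp(-2*I*pi/3) = 0.)
A character is irreducible iff <chi, chi> = 1, so this representation is reducible.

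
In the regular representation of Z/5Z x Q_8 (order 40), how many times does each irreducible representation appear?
Each irreducible V_i of dimension d_i appears with multiplicity d_i, i.e. rho_reg = (direct sum over all irreducibles V_i) d_i V_i. The irreducible dimensions for Z/5Z x Q_8 are 1, 1, 1, 1, 1, 1, 1, 1, 1, 1, 1, 1, 1, 1, 1, 1, 1, 1, 1, 1, 2, 2, 2, 2, 2: 20 irreducibles of dimension 1, each with multiplicity 1; 5 irreducibles of dimension 2, each with multiplicity 2. Total dimension 20*1*1 + 5*2*2 = 40 = |G|.

Proof sketch: General theorem: in the regular representation of a finite group G, each irreducible appears with multiplicity equal to its dimension. Check: dim(rho_reg) = sum d_i^2 = 1 + 1 + 1 + 1 + 1 + 1 + 1 + 1 + 1 + 1 + 1 + 1 + 1 + 1 + 1 + 1 + 1 + 1 + 1 + 1 + 4 + 4 + 4 + 4 + 4 = 40 = |G|.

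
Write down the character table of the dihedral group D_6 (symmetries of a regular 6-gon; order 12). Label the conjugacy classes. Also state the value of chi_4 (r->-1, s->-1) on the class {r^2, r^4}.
Conjugacy classes: {e} of size 1, {r^3} of size 1, {r^1, r^5} of size 2, {r^2, r^4} of size 2, {s, sr^2, ...} of size 3, {sr, sr^3, ...} of size 3.
Character table:
  irrep \ class              {e} (size 1)  {r^3} (size 1)  {r^1, r^5} (size 2)  {r^2, r^4} (size 2)  {s, sr^2, ...} (size 3)  {sr, sr^3, ...} (size 3)
  chi_1 (triv)               1             1               1                    1                    1                        1                       
  chi_2 (sign: r->1, s->-1)  1             1               1                    1                    -1                       -1                      
  chi_3 (r->-1, s->1)        1             -1              -1                   1                    1                        -1                      
  chi_4 (r->-1, s->-1)       1             -1              -1                   1                    -1                       1                       
  chi_5 (2d, j=1)            2             -2              1                    -1                   0                        0                       
  chi_6 (2d, j=2)            2             2               -1                   -1                   0                        0                       

Spot check: chi_4 (r->-1, s->-1) on {r^2, r^4} = 1.

Explanation: D_6 has order 2*6 = 12 with 6 conjugacy classes, hence 6 irreducibles. Sum of squared dims 1 + 1 + 1 + 1 + 4 + 4 = 12 = |G|. Linear characters come from the abelianisation; the 2-dimensional irreps have character r^k -> 2*cos(2*pi*j*k/6), reflections -> 0.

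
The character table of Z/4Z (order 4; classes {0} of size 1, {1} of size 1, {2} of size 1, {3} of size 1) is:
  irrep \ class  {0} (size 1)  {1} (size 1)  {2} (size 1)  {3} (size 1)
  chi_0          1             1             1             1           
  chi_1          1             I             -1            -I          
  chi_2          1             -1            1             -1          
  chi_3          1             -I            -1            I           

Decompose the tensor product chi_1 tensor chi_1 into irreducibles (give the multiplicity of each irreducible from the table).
chi_1 tensor chi_1 = chi_2 (all other irreducibles have multiplicity 0).

Working: The character of a tensor product is the pointwise product (chi_1 * chi_1)(C) = chi_1(C) * chi_1(C):
  {0}: (1)*(1), {1}: (I)*(I), {2}: (-1)*(-1), {3}: (-I)*(-I)
so (chi_1 * chi_1) takes values
  {0} -> 1, {1} -> -1, {2} -> 1, {3} -> -1.
Now take the inner product of this character with each irreducible chi from the table, <chi_1*chi_1, chi> = (1/4) sum_C |C| (chi_1*chi_1)(C) conj(chi(C)):
  <chi_1*chi_1, chi_0> = (1/4)[1*(1)*conj(1) + 1*(-1)*conj(1) + 1*(1)*conj(1) + 1*(-1)*conj(1)]
      = (1/4)[(1) + (-1) + (1) + (-1)] = 0/4 = 0
  <chi_1*chi_1, chi_1> = (1/4)[1*(1)*conj(1) + 1*(-1)*conj(I) + 1*(1)*conj(-1) + 1*(-1)*conj(-I)]
      = (1/4)[(1) + (I) + (-1) + (-I)] = 0/4 = 0
  <chi_1*chi_1, chi_2> = (1/4)[1*(1)*conj(1) + 1*(-1)*conj(-1) + 1*(1)*conj(1) + 1*(-1)*conj(-1)]
      = (1/4)[(1) + (1) + (1) + (1)] = 4/4 = 1
  <chi_1*chi_1, chi_3> = (1/4)[1*(1)*conj(1) + 1*(-1)*conj(-I) + 1*(1)*conj(-1) + 1*(-1)*conj(I)]
      = (1/4)[(1) + (-I) + (-1) + (I)] = 0/4 = 0
(Exp terms are combined using exp(i*s)*conj(exp(i*t)) = exp(i*(s-t)), and sums of them are collapsed using the identity that for every m > 1 the m distinct m-th roots of unity sum to 0, e.g. 1 + exp(2*I*pi/3) + exp(-2*I*pi/3) = 0.)
Hence the multiplicities are chi_2: 1. Dimension check: dim(chi_1)*dim(chi_1) = 1*1 = 1 and sum (mult * dim) = 1*1 = 1.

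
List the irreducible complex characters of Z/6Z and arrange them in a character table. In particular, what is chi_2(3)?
Character table of Z/6Z (irreps indexed chi_0,...,chi_5 with chi_k(m) = zeta_6^(k*m), zeta_6 = exp(2*pi*i/6)):
  irrep \ class  {0} (size 1)  {1} (size 1)    {2} (size 1)    {3} (size 1)  {4} (size 1)    {5} (size 1)  
  chi_0          1             1               1               1             1               1             
  chi_1          1             exp(I*pi/3)     exp(2*I*pi/3)   -1            exp(-2*I*pi/3)  exp(-I*pi/3)  
  chi_2          1             exp(2*I*pi/3)   exp(-2*I*pi/3)  1             exp(2*I*pi/3)   exp(-2*I*pi/3)
  chi_3          1             -1              1               -1            1               -1            
  chi_4          1             exp(-2*I*pi/3)  exp(2*I*pi/3)   1             exp(-2*I*pi/3)  exp(2*I*pi/3) 
  chi_5          1             exp(-I*pi/3)    exp(-2*I*pi/3)  -1            exp(2*I*pi/3)   exp(I*pi/3)   

Spot check: chi_2(3) = zeta_6^(2*3) = zeta_6^6 = 1.

Proof sketch: Z/6Z is abelian, so all 6 irreducible complex representations are 1-dimensional. They are given by chi_k(m) = zeta_6^(k*m) for k = 0,...,5. Row orthogonality: sum_m chi_k(m) conj(chi_l(m)) = 6 * [k = l].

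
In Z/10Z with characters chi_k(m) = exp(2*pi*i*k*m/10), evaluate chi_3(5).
chi_3(5) = zeta_10^15 = -1

Working: chi_3(5) = zeta_10^(3*5) = zeta_10^15. Since zeta_10^10 = 1, this equals zeta_10^5 = exp(2*pi*i*5/10) = -1.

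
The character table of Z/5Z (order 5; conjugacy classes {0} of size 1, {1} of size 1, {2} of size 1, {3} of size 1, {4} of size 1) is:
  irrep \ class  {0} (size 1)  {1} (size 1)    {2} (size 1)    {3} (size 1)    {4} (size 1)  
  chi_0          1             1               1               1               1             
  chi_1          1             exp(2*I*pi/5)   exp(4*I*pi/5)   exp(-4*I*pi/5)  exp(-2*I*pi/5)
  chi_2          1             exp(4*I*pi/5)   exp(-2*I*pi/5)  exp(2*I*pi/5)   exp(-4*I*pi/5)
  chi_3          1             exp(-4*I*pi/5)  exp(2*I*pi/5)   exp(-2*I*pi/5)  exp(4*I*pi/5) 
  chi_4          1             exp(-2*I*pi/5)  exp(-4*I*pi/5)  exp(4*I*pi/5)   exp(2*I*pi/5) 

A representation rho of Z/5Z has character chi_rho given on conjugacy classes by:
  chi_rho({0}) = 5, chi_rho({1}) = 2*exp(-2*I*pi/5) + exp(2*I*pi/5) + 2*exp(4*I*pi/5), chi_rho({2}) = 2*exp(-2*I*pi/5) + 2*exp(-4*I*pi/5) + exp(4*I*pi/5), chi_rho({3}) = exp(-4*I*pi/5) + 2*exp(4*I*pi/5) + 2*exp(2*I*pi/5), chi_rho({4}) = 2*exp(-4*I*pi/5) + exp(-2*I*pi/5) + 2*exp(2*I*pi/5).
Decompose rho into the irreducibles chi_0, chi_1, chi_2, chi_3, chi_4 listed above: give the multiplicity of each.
Multiplicities: chi_0: 0, chi_1: 1, chi_2: 2, chi_3: 0, chi_4: 2.

Why: Use <chi_rho, chi> = (1/|G|) sum_C |C| * chi_rho(C) * conj(chi(C)) with |G| = 5 for each irreducible chi in the table:
  <chi_rho, chi_0> = (1/5)[1*(5)*conj(1) + 1*(2*exp(-2*I*pi/5) + exp(2*I*pi/5) + 2*exp(4*I*pi/5))*conj(1) + 1*(2*exp(-2*I*pi/5) + 2*exp(-4*I*pi/5) + exp(4*I*pi/5))*conj(1) + 1*(exp(-4*I*pi/5) + 2*exp(4*I*pi/5) + 2*exp(2*I*pi/5))*conj(1) + 1*(2*exp(-4*I*pi/5) + exp(-2*I*pi/5) + 2*exp(2*I*pi/5))*conj(1)]
      = (1/5)[(5) + (2*exp(-2*I*pi/5) + exp(2*I*pi/5) + 2*exp(4*I*pi/5)) + (2*exp(-2*I*pi/5) + 2*exp(-4*I*pi/5) + exp(4*I*pi/5)) + (exp(-4*I*pi/5) + 2*exp(4*I*pi/5) + 2*exp(2*I*pi/5)) + (2*exp(-4*I*pi/5) + exp(-2*I*pi/5) + 2*exp(2*I*pi/5))] = 0/5 = 0
  <chi_rho, chi_1> = (1/5)[1*(5)*conj(1) + 1*(2*exp(-2*I*pi/5) + exp(2*I*pi/5) + 2*exp(4*I*pi/5))*conj(exp(2*I*pi/5)) + 1*(2*exp(-2*I*pi/5) + 2*exp(-4*I*pi/5) + exp(4*I*pi/5))*conj(exp(4*I*pi/5)) + 1*(exp(-4*I*pi/5) + 2*exp(4*I*pi/5) + 2*exp(2*I*pi/5))*conj(exp(-4*I*pi/5)) + 1*(2*exp(-4*I*pi/5) + exp(-2*I*pi/5) + 2*exp(2*I*pi/5))*conj(exp(-2*I*pi/5))]
      = (1/5)[(5) + (1 + 2*exp(-4*I*pi/5) + 2*exp(2*I*pi/5)) + (1 + 2*exp(4*I*pi/5) + 2*exp(2*I*pi/5)) + (1 + 2*exp(-2*I*pi/5) + 2*exp(-4*I*pi/5)) + (1 + 2*exp(-2*I*pi/5) + 2*exp(4*I*pi/5))] = 5/5 = 1
  <chi_rho, chi_2> = (1/5)[1*(5)*conj(1) + 1*(2*exp(-2*I*pi/5) + exp(2*I*pi/5) + 2*exp(4*I*pi/5))*conj(exp(4*I*pi/5)) + 1*(2*exp(-2*I*pi/5) + 2*exp(-4*I*pi/5) + exp(4*I*pi/5))*conj(exp(-2*I*pi/5)) + 1*(exp(-4*I*pi/5) + 2*exp(4*I*pi/5) + 2*exp(2*I*pi/5))*conj(exp(2*I*pi/5)) + 1*(2*exp(-4*I*pi/5) + exp(-2*I*pi/5) + 2*exp(2*I*pi/5))*conj(exp(-4*I*pi/5))]
      = (1/5)[(5) + (2 + exp(-2*I*pi/5) + 2*exp(4*I*pi/5)) + (2 + 2*exp(-2*I*pi/5) + exp(-4*I*pi/5)) + (2 + exp(4*I*pi/5) + 2*exp(2*I*pi/5)) + (2 + 2*exp(-4*I*pi/5) + exp(2*I*pi/5))] = 10/5 = 2
  <chi_rho, chi_3> = (1/5)[1*(5)*conj(1) + 1*(2*exp(-2*I*pi/5) + exp(2*I*pi/5) + 2*exp(4*I*pi/5))*conj(exp(-4*I*pi/5)) + 1*(2*exp(-2*I*pi/5) + 2*exp(-4*I*pi/5) + exp(4*I*pi/5))*conj(exp(2*I*pi/5)) + 1*(exp(-4*I*pi/5) + 2*exp(4*I*pi/5) + 2*exp(2*I*pi/5))*conj(exp(-2*I*pi/5)) + 1*(2*exp(-4*I*pi/5) + exp(-2*I*pi/5) + 2*exp(2*I*pi/5))*conj(exp(4*I*pi/5))]
      = (1/5)[(5) + (2*exp(-2*I*pi/5) + exp(-4*I*pi/5) + 2*exp(2*I*pi/5)) + (2*exp(-4*I*pi/5) + exp(2*I*pi/5) + 2*exp(4*I*pi/5)) + (2*exp(-4*I*pi/5) + exp(-2*I*pi/5) + 2*exp(4*I*pi/5)) + (2*exp(-2*I*pi/5) + exp(4*I*pi/5) + 2*exp(2*I*pi/5))] = 0/5 = 0
  <chi_rho, chi_4> = (1/5)[1*(5)*conj(1) + 1*(2*exp(-2*I*pi/5) + exp(2*I*pi/5) + 2*exp(4*I*pi/5))*conj(exp(-2*I*pi/5)) + 1*(2*exp(-2*I*pi/5) + 2*exp(-4*I*pi/5) + exp(4*I*pi/5))*conj(exp(-4*I*pi/5)) + 1*(exp(-4*I*pi/5) + 2*exp(4*I*pi/5) + 2*exp(2*I*pi/5))*conj(exp(4*I*pi/5)) + 1*(2*exp(-4*I*pi/5) + exp(-2*I*pi/5) + 2*exp(2*I*pi/5))*conj(exp(2*I*pi/5))]
      = (1/5)[(5) + (2 + 2*exp(-4*I*pi/5) + exp(4*I*pi/5)) + (2 + exp(-2*I*pi/5) + 2*exp(2*I*pi/5)) + (2 + 2*exp(-2*I*pi/5) + exp(2*I*pi/5)) + (2 + exp(-4*I*pi/5) + 2*exp(4*I*pi/5))] = 10/5 = 2
(Exp terms are combined using exp(i*s)*conj(exp(i*t)) = exp(i*(s-t)), and sums of them are collapsed using the identity that for every m > 1 the m distinct m-th roots of unity sum to 0, e.g. 1 + exp(2*I*pi/3) + exp(-2*I*pi/3) = 0.)
Dimension check: dim(rho) = sum (mult * dim) = 0*1 + 1*1 + 2*1 + 0*1 + 2*1 = 5 = chi_rho(e) = 5.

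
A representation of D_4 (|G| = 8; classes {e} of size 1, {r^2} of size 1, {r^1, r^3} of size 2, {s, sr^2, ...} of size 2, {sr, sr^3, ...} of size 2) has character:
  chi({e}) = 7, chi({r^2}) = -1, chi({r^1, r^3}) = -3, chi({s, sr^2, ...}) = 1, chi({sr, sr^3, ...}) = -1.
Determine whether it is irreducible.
Not irreducible (reducible): <chi, chi> = 9 > 1.

<chi, chi> = (1/|G|) sum_C |C| * |chi(C)|^2 = (1/8)[1*|7|^2 + 1*|-1|^2 + 2*|-3|^2 + 2*|1|^2 + 2*|-1|^2]
  = (1/8)[(49) + (1) + (18) + (2) + (2)] = 72/8 = 9.
A character is irreducible iff <chi, chi> = 1, so this representation is reducible.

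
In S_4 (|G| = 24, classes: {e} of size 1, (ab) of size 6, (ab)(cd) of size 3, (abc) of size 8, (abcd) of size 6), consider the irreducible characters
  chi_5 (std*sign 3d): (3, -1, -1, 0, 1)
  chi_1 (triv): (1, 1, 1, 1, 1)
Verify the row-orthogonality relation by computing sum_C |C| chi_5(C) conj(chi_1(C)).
Sum = 0; so <chi_5, chi_1> = 0 (distinct irreducibles are orthogonal).

Argument: Compute term by term over conjugacy classes (|C| * chi_5(C) * conj(chi_1(C))):
  1*(3)*conj(1) + 6*(-1)*conj(1) + 3*(-1)*conj(1) + 8*(0)*conj(1) + 6*(1)*conj(1)
  = (3) + (-6) + (-3) + (0) + (6)
  = 0.
Dividing by |G| = 24 gives 0/24 = 0, matching the row-orthogonality relation <chi_5, chi_1> = [chi_5 = chi_1].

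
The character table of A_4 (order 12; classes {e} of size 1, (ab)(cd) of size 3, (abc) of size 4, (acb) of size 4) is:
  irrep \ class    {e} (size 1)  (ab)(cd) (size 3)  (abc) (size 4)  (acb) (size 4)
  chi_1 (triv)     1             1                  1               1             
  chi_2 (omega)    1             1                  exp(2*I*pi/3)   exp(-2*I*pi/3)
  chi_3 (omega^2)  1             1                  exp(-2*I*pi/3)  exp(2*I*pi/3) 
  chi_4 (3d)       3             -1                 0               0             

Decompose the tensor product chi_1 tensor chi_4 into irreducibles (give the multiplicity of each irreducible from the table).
chi_1 tensor chi_4 = chi_4 (all other irreducibles have multiplicity 0).

Working: The character of a tensor product is the pointwise product (chi_1 * chi_4)(C) = chi_1(C) * chi_4(C):
  {e}: (1)*(3), (ab)(cd): (1)*(-1), (abc): (1)*(0), (acb): (1)*(0)
so (chi_1 * chi_4) takes values
  {e} -> 3, (ab)(cd) -> -1, (abc) -> 0, (acb) -> 0.
Now take the inner product of this character with each irreducible chi from the table, <chi_1*chi_4, chi> = (1/12) sum_C |C| (chi_1*chi_4)(C) conj(chi(C)):
  <chi_1*chi_4, chi_1> = (1/12)[1*(3)*conj(1) + 3*(-1)*conj(1) + 4*(0)*conj(1) + 4*(0)*conj(1)]
      = (1/12)[(3) + (-3) + (0) + (0)] = 0/12 = 0
  <chi_1*chi_4, chi_2> = (1/12)[1*(3)*conj(1) + 3*(-1)*conj(1) + 4*(0)*conj(exp(2*I*pi/3)) + 4*(0)*conj(exp(-2*I*pi/3))]
      = (1/12)[(3) + (-3) + (0) + (0)] = 0/12 = 0
  <chi_1*chi_4, chi_3> = (1/12)[1*(3)*conj(1) + 3*(-1)*conj(1) + 4*(0)*conj(exp(-2*I*pi/3)) + 4*(0)*conj(exp(2*I*pi/3))]
      = (1/12)[(3) + (-3) + (0) + (0)] = 0/12 = 0
  <chi_1*chi_4, chi_4> = (1/12)[1*(3)*conj(3) + 3*(-1)*conj(-1) + 4*(0)*conj(0) + 4*(0)*conj(0)]
      = (1/12)[(9) + (3) + (0) + (0)] = 12/12 = 1
(Exp terms are combined using exp(i*s)*conj(exp(i*t)) = exp(i*(s-t)), and sums of them are collapsed using the identity that for every m > 1 the m distinct m-th roots of unity sum to 0, e.g. 1 + exp(2*I*pi/3) + exp(-2*I*pi/3) = 0.)
Hence the multiplicities are chi_4: 1. Dimension check: dim(chi_1)*dim(chi_4) = 1*3 = 3 and sum (mult * dim) = 1*3 = 3.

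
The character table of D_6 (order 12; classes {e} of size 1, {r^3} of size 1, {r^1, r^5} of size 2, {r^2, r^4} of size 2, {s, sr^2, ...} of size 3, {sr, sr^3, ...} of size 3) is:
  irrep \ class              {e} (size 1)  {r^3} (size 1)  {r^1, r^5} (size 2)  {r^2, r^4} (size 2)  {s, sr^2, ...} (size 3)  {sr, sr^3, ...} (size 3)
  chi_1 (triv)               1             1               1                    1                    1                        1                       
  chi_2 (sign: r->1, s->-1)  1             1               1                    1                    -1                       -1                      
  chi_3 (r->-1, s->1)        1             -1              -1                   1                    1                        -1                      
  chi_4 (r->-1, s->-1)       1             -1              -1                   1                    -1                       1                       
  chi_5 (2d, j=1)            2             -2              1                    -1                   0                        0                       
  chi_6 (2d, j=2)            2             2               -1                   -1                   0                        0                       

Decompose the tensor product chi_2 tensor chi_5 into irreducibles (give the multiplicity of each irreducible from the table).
chi_2 tensor chi_5 = chi_5 (all other irreducibles have multiplicity 0).

Details: The character of a tensor product is the pointwise product (chi_2 * chi_5)(C) = chi_2(C) * chi_5(C):
  {e}: (1)*(2), {r^3}: (1)*(-2), {r^1, r^5}: (1)*(1), {r^2, r^4}: (1)*(-1), {s, sr^2, ...}: (-1)*(0), {sr, sr^3, ...}: (-1)*(0)
so (chi_2 * chi_5) takes values
  {e} -> 2, {r^3} -> -2, {r^1, r^5} -> 1, {r^2, r^4} -> -1, {s, sr^2, ...} -> 0, {sr, sr^3, ...} -> 0.
Now take the inner product of this character with each irreducible chi from the table, <chi_2*chi_5, chi> = (1/12) sum_C |C| (chi_2*chi_5)(C) conj(chi(C)):
  <chi_2*chi_5, chi_1> = (1/12)[1*(2)*conj(1) + 1*(-2)*conj(1) + 2*(1)*conj(1) + 2*(-1)*conj(1) + 3*(0)*conj(1) + 3*(0)*conj(1)]
      = (1/12)[(2) + (-2) + (2) + (-2) + (0) + (0)] = 0/12 = 0
  <chi_2*chi_5, chi_2> = (1/12)[1*(2)*conj(1) + 1*(-2)*conj(1) + 2*(1)*conj(1) + 2*(-1)*conj(1) + 3*(0)*conj(-1) + 3*(0)*conj(-1)]
      = (1/12)[(2) + (-2) + (2) + (-2) + (0) + (0)] = 0/12 = 0
  <chi_2*chi_5, chi_3> = (1/12)[1*(2)*conj(1) + 1*(-2)*conj(-1) + 2*(1)*conj(-1) + 2*(-1)*conj(1) + 3*(0)*conj(1) + 3*(0)*conj(-1)]
      = (1/12)[(2) + (2) + (-2) + (-2) + (0) + (0)] = 0/12 = 0
  <chi_2*chi_5, chi_4> = (1/12)[1*(2)*conj(1) + 1*(-2)*conj(-1) + 2*(1)*conj(-1) + 2*(-1)*conj(1) + 3*(0)*conj(-1) + 3*(0)*conj(1)]
      = (1/12)[(2) + (2) + (-2) + (-2) + (0) + (0)] = 0/12 = 0
  <chi_2*chi_5, chi_5> = (1/12)[1*(2)*conj(2) + 1*(-2)*conj(-2) + 2*(1)*conj(1) + 2*(-1)*conj(-1) + 3*(0)*conj(0) + 3*(0)*conj(0)]
      = (1/12)[(4) + (4) + (2) + (2) + (0) + (0)] = 12/12 = 1
  <chi_2*chi_5, chi_6> = (1/12)[1*(2)*conj(2) + 1*(-2)*conj(2) + 2*(1)*conj(-1) + 2*(-1)*conj(-1) + 3*(0)*conj(0) + 3*(0)*conj(0)]
      = (1/12)[(4) + (-4) + (-2) + (2) + (0) + (0)] = 0/12 = 0
Hence the multiplicities are chi_5: 1. Dimension check: dim(chi_2)*dim(chi_5) = 1*2 = 2 and sum (mult * dim) = 1*2 = 2.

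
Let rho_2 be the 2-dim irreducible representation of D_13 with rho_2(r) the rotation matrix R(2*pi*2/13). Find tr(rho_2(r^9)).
chi_{rho_2}(r^9) = 2*cos(2*pi*2*9/13) = -2*cos(3*pi/13)

Derivation: rho_2(r^9) is rotation by angle 2*pi*2*9/13, whose trace is 2*cos(2*pi*2*9/13) = -2*cos(3*pi/13).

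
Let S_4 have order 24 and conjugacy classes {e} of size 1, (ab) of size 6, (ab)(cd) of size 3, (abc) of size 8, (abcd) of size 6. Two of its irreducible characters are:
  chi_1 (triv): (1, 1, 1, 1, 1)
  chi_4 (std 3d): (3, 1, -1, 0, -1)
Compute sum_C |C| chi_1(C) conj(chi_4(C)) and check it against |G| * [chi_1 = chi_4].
Sum = 0; so <chi_1, chi_4> = 0 (distinct irreducibles are orthogonal).

Why: Compute term by term over conjugacy classes (|C| * chi_1(C) * conj(chi_4(C))):
  1*(1)*conj(3) + 6*(1)*conj(1) + 3*(1)*conj(-1) + 8*(1)*conj(0) + 6*(1)*conj(-1)
  = (3) + (6) + (-3) + (0) + (-6)
  = 0.
Dividing by |G| = 24 gives 0/24 = 0, matching the row-orthogonality relation <chi_1, chi_4> = [chi_1 = chi_4].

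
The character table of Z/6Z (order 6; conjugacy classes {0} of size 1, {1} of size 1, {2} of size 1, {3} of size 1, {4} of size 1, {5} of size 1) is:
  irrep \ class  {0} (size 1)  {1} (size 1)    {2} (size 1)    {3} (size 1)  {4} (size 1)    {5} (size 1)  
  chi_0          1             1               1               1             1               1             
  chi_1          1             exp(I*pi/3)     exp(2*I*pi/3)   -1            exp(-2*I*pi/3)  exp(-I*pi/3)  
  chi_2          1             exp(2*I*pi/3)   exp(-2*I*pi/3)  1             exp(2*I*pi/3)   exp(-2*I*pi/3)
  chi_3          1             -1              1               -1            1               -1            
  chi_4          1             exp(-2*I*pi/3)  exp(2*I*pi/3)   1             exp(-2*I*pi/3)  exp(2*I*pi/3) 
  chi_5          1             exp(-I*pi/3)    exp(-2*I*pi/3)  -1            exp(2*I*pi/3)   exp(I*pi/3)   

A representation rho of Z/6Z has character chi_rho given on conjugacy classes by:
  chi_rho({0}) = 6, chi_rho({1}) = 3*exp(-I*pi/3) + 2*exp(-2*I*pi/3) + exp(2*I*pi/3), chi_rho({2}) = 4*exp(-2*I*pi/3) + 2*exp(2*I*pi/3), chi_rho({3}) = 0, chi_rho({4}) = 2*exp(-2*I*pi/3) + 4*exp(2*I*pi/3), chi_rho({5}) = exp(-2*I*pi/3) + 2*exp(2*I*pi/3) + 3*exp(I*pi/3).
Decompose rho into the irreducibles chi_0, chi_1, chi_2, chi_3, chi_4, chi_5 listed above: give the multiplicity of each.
Multiplicities: chi_0: 0, chi_1: 0, chi_2: 1, chi_3: 0, chi_4: 2, chi_5: 3.

Argument: Use <chi_rho, chi> = (1/|G|) sum_C |C| * chi_rho(C) * conj(chi(C)) with |G| = 6 for each irreducible chi in the table:
  <chi_rho, chi_0> = (1/6)[1*(6)*conj(1) + 1*(3*exp(-I*pi/3) + 2*exp(-2*I*pi/3) + exp(2*I*pi/3))*conj(1) + 1*(4*exp(-2*I*pi/3) + 2*exp(2*I*pi/3))*conj(1) + 1*(0)*conj(1) + 1*(2*exp(-2*I*pi/3) + 4*exp(2*I*pi/3))*conj(1) + 1*(exp(-2*I*pi/3) + 2*exp(2*I*pi/3) + 3*exp(I*pi/3))*conj(1)]
      = (1/6)[(6) + (3*exp(-I*pi/3) + 2*exp(-2*I*pi/3) + exp(2*I*pi/3)) + (4*exp(-2*I*pi/3) + 2*exp(2*I*pi/3)) + (0) + (2*exp(-2*I*pi/3) + 4*exp(2*I*pi/3)) + (exp(-2*I*pi/3) + 2*exp(2*I*pi/3) + 3*exp(I*pi/3))] = 0/6 = 0
  <chi_rho, chi_1> = (1/6)[1*(6)*conj(1) + 1*(3*exp(-I*pi/3) + 2*exp(-2*I*pi/3) + exp(2*I*pi/3))*conj(exp(I*pi/3)) + 1*(4*exp(-2*I*pi/3) + 2*exp(2*I*pi/3))*conj(exp(2*I*pi/3)) + 1*(0)*conj(-1) + 1*(2*exp(-2*I*pi/3) + 4*exp(2*I*pi/3))*conj(exp(-2*I*pi/3)) + 1*(exp(-2*I*pi/3) + 2*exp(2*I*pi/3) + 3*exp(I*pi/3))*conj(exp(-I*pi/3))]
      = (1/6)[(6) + (-2 + 3*exp(-2*I*pi/3) + exp(I*pi/3)) + (2 + 4*exp(2*I*pi/3)) + (0) + (2 + 4*exp(-2*I*pi/3)) + (-2 + exp(-I*pi/3) + 3*exp(2*I*pi/3))] = 0/6 = 0
  <chi_rho, chi_2> = (1/6)[1*(6)*conj(1) + 1*(3*exp(-I*pi/3) + 2*exp(-2*I*pi/3) + exp(2*I*pi/3))*conj(exp(2*I*pi/3)) + 1*(4*exp(-2*I*pi/3) + 2*exp(2*I*pi/3))*conj(exp(-2*I*pi/3)) + 1*(0)*conj(1) + 1*(2*exp(-2*I*pi/3) + 4*exp(2*I*pi/3))*conj(exp(2*I*pi/3)) + 1*(exp(-2*I*pi/3) + 2*exp(2*I*pi/3) + 3*exp(I*pi/3))*conj(exp(-2*I*pi/3))]
      = (1/6)[(6) + (-2 + 2*exp(2*I*pi/3)) + (4 + 2*exp(-2*I*pi/3)) + (0) + (4 + 2*exp(2*I*pi/3)) + (-2 + 2*exp(-2*I*pi/3))] = 6/6 = 1
  <chi_rho, chi_3> = (1/6)[1*(6)*conj(1) + 1*(3*exp(-I*pi/3) + 2*exp(-2*I*pi/3) + exp(2*I*pi/3))*conj(-1) + 1*(4*exp(-2*I*pi/3) + 2*exp(2*I*pi/3))*conj(1) + 1*(0)*conj(-1) + 1*(2*exp(-2*I*pi/3) + 4*exp(2*I*pi/3))*conj(1) + 1*(exp(-2*I*pi/3) + 2*exp(2*I*pi/3) + 3*exp(I*pi/3))*conj(-1)]
      = (1/6)[(6) + (-exp(2*I*pi/3) - 2*exp(-2*I*pi/3) - 3*exp(-I*pi/3)) + (4*exp(-2*I*pi/3) + 2*exp(2*I*pi/3)) + (0) + (2*exp(-2*I*pi/3) + 4*exp(2*I*pi/3)) + (-3*exp(I*pi/3) - 2*exp(2*I*pi/3) - exp(-2*I*pi/3))] = 0/6 = 0
  <chi_rho, chi_4> = (1/6)[1*(6)*conj(1) + 1*(3*exp(-I*pi/3) + 2*exp(-2*I*pi/3) + exp(2*I*pi/3))*conj(exp(-2*I*pi/3)) + 1*(4*exp(-2*I*pi/3) + 2*exp(2*I*pi/3))*conj(exp(2*I*pi/3)) + 1*(0)*conj(1) + 1*(2*exp(-2*I*pi/3) + 4*exp(2*I*pi/3))*conj(exp(-2*I*pi/3)) + 1*(exp(-2*I*pi/3) + 2*exp(2*I*pi/3) + 3*exp(I*pi/3))*conj(exp(2*I*pi/3))]
      = (1/6)[(6) + (2 + exp(-2*I*pi/3) + 3*exp(I*pi/3)) + (2 + 4*exp(2*I*pi/3)) + (0) + (2 + 4*exp(-2*I*pi/3)) + (2 + 3*exp(-I*pi/3) + exp(2*I*pi/3))] = 12/6 = 2
  <chi_rho, chi_5> = (1/6)[1*(6)*conj(1) + 1*(3*exp(-I*pi/3) + 2*exp(-2*I*pi/3) + exp(2*I*pi/3))*conj(exp(-I*pi/3)) + 1*(4*exp(-2*I*pi/3) + 2*exp(2*I*pi/3))*conj(exp(-2*I*pi/3)) + 1*(0)*conj(-1) + 1*(2*exp(-2*I*pi/3) + 4*exp(2*I*pi/3))*conj(exp(2*I*pi/3)) + 1*(exp(-2*I*pi/3) + 2*exp(2*I*pi/3) + 3*exp(I*pi/3))*conj(exp(I*pi/3))]
      = (1/6)[(6) + (2 + 2*exp(-I*pi/3)) + (4 + 2*exp(-2*I*pi/3)) + (0) + (4 + 2*exp(2*I*pi/3)) + (2 + 2*exp(I*pi/3))] = 18/6 = 3
(Exp terms are combined using exp(i*s)*conj(exp(i*t)) = exp(i*(s-t)), and sums of them are collapsed using the identity that for every m > 1 the m distinct m-th roots of unity sum to 0, e.g. 1 + exp(2*I*pi/3) + exp(-2*I*pi/3) = 0.)
Dimension check: dim(rho) = sum (mult * dim) = 0*1 + 0*1 + 1*1 + 0*1 + 2*1 + 3*1 = 6 = chi_rho(e) = 6.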